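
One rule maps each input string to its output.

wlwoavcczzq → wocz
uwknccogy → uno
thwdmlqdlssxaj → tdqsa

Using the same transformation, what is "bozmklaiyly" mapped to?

Looking at the pairs, the operation is to keep one character in every 3, starting at position 1 (positions 1st, 4th, 7th, ...).
Applying that to "bozmklaiyly" gives "bmal".

bmal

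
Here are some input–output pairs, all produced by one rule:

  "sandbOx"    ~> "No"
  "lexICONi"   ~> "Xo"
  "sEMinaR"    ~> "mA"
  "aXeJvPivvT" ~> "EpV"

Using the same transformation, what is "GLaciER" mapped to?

Ae

The rule is to keep one character in every 3, starting at position 3 (positions 3rd, 6th, 9th, ...), then flip the case of every letter.
Working it through for "GLaciER": intermediate "aE", final "Ae".
(Check on "lexICONi": → "xO" → "Xo" ✓)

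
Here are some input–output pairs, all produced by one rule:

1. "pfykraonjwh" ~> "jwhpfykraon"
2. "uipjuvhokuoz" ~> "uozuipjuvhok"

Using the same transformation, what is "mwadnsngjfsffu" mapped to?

Looking at the pairs, the operation is to move the last 3 characters to the front (rotate right by 3).
Applying that to "mwadnsngjfsffu" gives "ffumwadnsngjfs".

ffumwadnsngjfs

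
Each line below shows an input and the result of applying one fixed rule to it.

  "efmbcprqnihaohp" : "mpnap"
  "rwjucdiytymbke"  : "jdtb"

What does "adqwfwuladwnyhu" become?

What's happening: keep one character in every 3, starting at position 3 (positions 3rd, 6th, 9th, ...).
So "adqwfwuladwnyhu" becomes "qwanu".

qwanu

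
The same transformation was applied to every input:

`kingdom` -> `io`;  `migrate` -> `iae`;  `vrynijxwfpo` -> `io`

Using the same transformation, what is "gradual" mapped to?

aua

The transformation: keep only the vowels.
For "gradual" the result is "aua".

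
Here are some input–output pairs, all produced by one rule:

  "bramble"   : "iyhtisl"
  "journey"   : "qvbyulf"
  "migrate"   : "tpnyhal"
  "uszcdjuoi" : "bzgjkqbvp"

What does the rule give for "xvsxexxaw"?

The pattern: shift every letter 7 places forward in the alphabet (wrapping around).
On "xvsxexxaw" that produces "eczeleehd".

eczeleehd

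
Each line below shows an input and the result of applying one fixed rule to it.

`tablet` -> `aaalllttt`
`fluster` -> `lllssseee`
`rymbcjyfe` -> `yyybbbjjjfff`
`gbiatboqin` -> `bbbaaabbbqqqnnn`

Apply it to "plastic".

lllsssiii

Each output is the input with this applied: keep every other character starting from the second (positions 2nd, 4th, 6th, ...), then repeat every character 3 times.
Starting from "plastic": after the first operation, "lsi"; after the second, "lllsssiii".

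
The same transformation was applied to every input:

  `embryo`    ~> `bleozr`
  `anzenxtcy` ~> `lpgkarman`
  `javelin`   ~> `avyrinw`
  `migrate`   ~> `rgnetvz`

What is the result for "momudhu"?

huqhzbz

The transformation: reverse the string, then shift every letter 13 places forward in the alphabet (wrapping around) — i.e. ROT13.
Applying both steps to "momudhu": "uhdumom", then "huqhzbz".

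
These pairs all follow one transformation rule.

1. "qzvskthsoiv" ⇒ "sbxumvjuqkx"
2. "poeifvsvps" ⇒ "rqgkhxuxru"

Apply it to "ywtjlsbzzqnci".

Rule — shift every letter 2 places forward in the alphabet (wrapping around).
On "ywtjlsbzzqnci" that produces "ayvlnudbbspek".

ayvlnudbbspek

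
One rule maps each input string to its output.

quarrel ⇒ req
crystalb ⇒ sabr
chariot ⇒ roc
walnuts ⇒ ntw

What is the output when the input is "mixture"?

trm

The transformation: move the first 2 characters to the end (rotate left by 2), then keep every other character starting from the second (positions 2nd, 4th, 6th, ...).
Doing the same to "mixture": "trm".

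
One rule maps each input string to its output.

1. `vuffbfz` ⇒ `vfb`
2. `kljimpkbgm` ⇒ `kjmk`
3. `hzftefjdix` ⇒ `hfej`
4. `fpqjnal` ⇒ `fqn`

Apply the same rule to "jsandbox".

In each case the input is transformed by: delete the last 2 characters, then keep every other character starting from the first (positions 1st, 3rd, 5th, ...).
Applying both steps to "jsandbox": "jsandb", then "jad".

jad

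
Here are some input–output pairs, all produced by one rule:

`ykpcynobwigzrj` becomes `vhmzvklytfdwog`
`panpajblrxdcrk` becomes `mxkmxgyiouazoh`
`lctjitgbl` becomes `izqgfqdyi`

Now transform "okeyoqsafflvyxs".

Looking at the pairs, the operation is to shift every letter 3 places backward in the alphabet (wrapping around).
On "okeyoqsafflvyxs" that produces "lhbvlnpxccisvup".

lhbvlnpxccisvup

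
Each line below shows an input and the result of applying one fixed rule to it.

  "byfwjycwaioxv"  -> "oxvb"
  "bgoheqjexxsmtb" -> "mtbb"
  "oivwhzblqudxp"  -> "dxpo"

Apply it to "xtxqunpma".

Each output is the input with this applied: move the last 3 characters to the front (rotate right by 3), then keep only the first 4 characters.
For "xtxqunpma" the result is "pmax".

pmax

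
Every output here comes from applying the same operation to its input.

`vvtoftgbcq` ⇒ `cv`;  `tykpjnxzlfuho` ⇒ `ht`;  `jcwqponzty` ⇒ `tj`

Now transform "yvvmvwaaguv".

uy

Looking at the pairs, the operation is to swap the first and last characters, then keep only the last 2 characters.
Applying both steps to "yvvmvwaaguv": "vvvmvwaaguy", then "uy".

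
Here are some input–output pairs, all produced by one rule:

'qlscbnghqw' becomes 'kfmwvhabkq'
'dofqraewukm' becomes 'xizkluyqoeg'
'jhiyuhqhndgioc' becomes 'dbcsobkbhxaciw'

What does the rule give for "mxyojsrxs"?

grsidmlrm

The rule is to shift every letter 6 places backward in the alphabet (wrapping around).
For "mxyojsrxs" the result is "grsidmlrm".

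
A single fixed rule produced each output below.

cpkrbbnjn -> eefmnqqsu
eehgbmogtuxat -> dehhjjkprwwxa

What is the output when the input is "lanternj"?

dhmoqquw

The transformation: sort the characters into alphabetical order, then shift every letter 3 places forward in the alphabet (wrapping around).
"lanternj" → "aejlnnrt" → "dhmoqquw".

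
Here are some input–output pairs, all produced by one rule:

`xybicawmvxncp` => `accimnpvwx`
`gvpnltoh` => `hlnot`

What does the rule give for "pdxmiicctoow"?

cciimootw

Rule — delete the first 3 characters, then sort the characters into alphabetical order.
Working it through for "pdxmiicctoow": intermediate "miicctoow", final "cciimootw".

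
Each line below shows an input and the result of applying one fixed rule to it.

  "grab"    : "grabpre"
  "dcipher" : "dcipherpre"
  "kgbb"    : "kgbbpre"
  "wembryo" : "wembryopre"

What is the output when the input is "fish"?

Looking at the pairs, the operation is to append "pre".
On "fish" that produces "fishpre".

fishpre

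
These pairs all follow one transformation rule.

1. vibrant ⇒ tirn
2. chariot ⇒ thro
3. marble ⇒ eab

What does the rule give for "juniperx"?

xuie

The transformation: move the last character to the front, then keep every other character starting from the first (positions 1st, 3rd, 5th, ...).
On "juniperx": the first step gives "xjuniper", and the second then gives "xuie".
(Check on "marble": → "emarbl" → "eab" ✓)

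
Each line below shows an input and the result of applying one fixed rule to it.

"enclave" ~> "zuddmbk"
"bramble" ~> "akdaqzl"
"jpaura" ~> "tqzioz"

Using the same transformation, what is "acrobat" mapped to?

The pattern: move the last 3 characters to the front (rotate right by 3), then shift every letter 1 place backward in the alphabet (wrapping around).
On "acrobat": the first step gives "batacro", and the second then gives "azszbqn".

azszbqn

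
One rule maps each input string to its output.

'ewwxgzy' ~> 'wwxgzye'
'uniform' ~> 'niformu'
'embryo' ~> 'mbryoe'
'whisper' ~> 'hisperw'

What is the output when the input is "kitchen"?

Looking at the pairs, the operation is to move the first character to the end.
On "kitchen" that produces "itchenk".

itchenk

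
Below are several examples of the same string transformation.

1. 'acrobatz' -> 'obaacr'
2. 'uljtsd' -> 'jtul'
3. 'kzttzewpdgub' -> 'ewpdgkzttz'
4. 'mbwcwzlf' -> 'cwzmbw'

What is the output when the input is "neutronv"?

Each output is the input with this applied: delete the last 2 characters, then swap the front and back halves of the string.
Applying both steps to "neutronv": "neutro", then "troneu".
(Check on "kzttzewpdgub": → "kzttzewpdg" → "ewpdgkzttz" ✓)

troneu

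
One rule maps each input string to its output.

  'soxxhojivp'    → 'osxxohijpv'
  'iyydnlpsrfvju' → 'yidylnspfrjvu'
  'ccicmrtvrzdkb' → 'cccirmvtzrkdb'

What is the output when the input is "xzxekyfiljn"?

In each case the input is transformed by: swap each adjacent pair of characters (1↔2, 3↔4, ...).
Applying that to "xzxekyfiljn" gives "zxexykifjln".

zxexykifjln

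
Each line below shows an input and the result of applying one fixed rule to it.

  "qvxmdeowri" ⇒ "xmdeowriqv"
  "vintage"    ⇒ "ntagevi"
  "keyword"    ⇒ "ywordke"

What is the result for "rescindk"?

scindkre

The rule is to move the first 2 characters to the end (rotate left by 2).
"rescindk" → "scindkre".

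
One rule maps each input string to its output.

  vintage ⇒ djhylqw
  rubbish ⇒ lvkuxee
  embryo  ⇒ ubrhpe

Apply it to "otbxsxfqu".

itxrweava

The rule is to shift every letter 3 places forward in the alphabet (wrapping around), then move the last 3 characters to the front (rotate right by 3).
Starting from "otbxsxfqu": after the first operation, "rweavaitx"; after the second, "itxrweava".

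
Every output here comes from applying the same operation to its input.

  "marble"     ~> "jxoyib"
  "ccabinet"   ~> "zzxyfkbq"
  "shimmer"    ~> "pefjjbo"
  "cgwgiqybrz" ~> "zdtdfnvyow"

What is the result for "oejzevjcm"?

lbgwbsgzj

The pattern: shift every letter 3 places backward in the alphabet (wrapping around).
"oejzevjcm" → "lbgwbsgzj".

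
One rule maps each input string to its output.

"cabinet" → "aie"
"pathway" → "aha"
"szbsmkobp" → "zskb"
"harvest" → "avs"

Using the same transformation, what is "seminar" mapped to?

What's happening: keep every other character starting from the second (positions 2nd, 4th, 6th, ...).
For "seminar" the result is "eia".

eia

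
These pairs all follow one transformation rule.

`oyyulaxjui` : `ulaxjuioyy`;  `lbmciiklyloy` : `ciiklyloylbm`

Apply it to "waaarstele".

What's happening: move the first 3 characters to the end (rotate left by 3).
"waaarstele" → "arstelewaa".

arstelewaa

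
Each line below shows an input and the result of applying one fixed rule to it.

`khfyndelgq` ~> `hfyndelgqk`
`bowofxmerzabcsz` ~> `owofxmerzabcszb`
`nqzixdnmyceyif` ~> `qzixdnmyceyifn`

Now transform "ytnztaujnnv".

In each case the input is transformed by: move the first character to the end.
So "ytnztaujnnv" becomes "tnztaujnnvy".

tnztaujnnvy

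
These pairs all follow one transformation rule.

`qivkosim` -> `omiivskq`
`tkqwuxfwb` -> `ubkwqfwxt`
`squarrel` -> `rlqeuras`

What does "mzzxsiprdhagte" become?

reztzgxashidpm

The pattern: take characters alternately from the front and the back (1st, last, 2nd, 2nd-last, ...), then swap the first and last characters.
Working it through for "mzzxsiprdhagte": intermediate "meztzgxashidpr", final "reztzgxashidpm".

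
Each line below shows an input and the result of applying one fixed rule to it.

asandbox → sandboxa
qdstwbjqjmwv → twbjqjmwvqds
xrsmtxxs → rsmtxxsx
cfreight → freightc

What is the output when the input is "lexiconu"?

exiconul

Rule — move the last 3 characters to the front (rotate right by 3), then swap the front and back halves of the string.
Applying both steps to "lexiconu": "onulexic", then "exiconul".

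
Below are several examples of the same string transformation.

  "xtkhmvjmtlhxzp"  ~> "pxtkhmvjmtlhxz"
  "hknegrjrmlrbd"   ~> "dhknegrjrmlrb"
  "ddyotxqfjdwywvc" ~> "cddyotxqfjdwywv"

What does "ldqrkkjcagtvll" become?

Looking at the pairs, the operation is to move the last character to the front.
For "ldqrkkjcagtvll" the result is "lldqrkkjcagtvl".

lldqrkkjcagtvl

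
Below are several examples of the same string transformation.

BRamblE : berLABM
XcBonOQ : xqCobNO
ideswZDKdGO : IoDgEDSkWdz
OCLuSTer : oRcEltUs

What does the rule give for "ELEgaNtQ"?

In each case the input is transformed by: take characters alternately from the front and the back (1st, last, 2nd, 2nd-last, ...), then flip the case of every letter.
Applying both steps to "ELEgaNtQ": "EQLtENga", then "eqlTenGA".

eqlTenGA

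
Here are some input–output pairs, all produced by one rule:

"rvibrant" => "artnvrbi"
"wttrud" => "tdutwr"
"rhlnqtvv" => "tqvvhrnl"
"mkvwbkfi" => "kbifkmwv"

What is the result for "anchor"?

cronah

Rule — swap each adjacent pair of characters (1↔2, 3↔4, ...), then swap the front and back halves of the string.
For "anchor" the result is "cronah".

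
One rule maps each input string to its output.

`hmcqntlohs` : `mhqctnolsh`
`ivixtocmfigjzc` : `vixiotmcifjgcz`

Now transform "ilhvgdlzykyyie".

The pattern: swap each adjacent pair of characters (1↔2, 3↔4, ...).
Applying that to "ilhvgdlzykyyie" gives "livhdgzlkyyyei".

livhdgzlkyyyei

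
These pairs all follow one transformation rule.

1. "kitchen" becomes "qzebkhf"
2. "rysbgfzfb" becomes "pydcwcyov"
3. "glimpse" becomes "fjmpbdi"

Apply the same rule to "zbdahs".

The pattern: shift every letter 3 places backward in the alphabet (wrapping around), then move the first 2 characters to the end (rotate left by 2).
For "zbdahs", step one produces "wyaxep"; step two turns that into "axepwy".
(Check on "kitchen": → "hfqzebk" → "qzebkhf" ✓)

axepwy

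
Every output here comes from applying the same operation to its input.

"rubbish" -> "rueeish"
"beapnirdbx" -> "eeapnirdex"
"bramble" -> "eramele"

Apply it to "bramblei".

eramelei

In each case the input is transformed by: replace every "b" with "e".
For "bramblei" the result is "eramelei".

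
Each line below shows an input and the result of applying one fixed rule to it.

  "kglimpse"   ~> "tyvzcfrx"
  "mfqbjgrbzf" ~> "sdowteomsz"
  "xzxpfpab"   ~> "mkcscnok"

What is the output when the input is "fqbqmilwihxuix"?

Looking at the pairs, the operation is to move the first character to the end, then shift every letter 13 places forward in the alphabet (wrapping around) — i.e. ROT13.
Starting from "fqbqmilwihxuix": after the first operation, "qbqmilwihxuixf"; after the second, "dodzvyjvukhvks".

dodzvyjvukhvks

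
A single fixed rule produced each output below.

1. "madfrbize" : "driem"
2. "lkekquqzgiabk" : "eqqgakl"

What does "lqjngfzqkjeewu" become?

Looking at the pairs, the operation is to keep every other character starting from the first (positions 1st, 3rd, 5th, ...), then move the first character to the end.
Applying both steps to "lqjngfzqkjeewu": "ljgzkew", then "jgzkewl".

jgzkewl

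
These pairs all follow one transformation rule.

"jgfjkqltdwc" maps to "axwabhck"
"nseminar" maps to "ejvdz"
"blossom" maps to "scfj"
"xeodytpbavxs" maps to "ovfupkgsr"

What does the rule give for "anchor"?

ret

The transformation: delete the last 3 characters, then shift every letter 9 places backward in the alphabet (wrapping around).
Applying both steps to "anchor": "anc", then "ret".
(Check on "jgfjkqltdwc": → "jgfjkqlt" → "axwabhck" ✓)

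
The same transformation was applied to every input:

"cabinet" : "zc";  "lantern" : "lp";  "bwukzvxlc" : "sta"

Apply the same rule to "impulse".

The pattern: shift every letter 2 places backward in the alphabet (wrapping around), then keep one character in every 3, starting at position 3 (positions 3rd, 6th, 9th, ...).
Applying both steps to "impulse": "gknsjqc", then "nq".

nq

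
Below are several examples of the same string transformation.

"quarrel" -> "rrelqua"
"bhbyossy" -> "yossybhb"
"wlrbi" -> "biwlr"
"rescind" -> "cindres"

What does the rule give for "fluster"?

sterflu

The rule is to move the first 3 characters to the end (rotate left by 3).
So "fluster" becomes "sterflu".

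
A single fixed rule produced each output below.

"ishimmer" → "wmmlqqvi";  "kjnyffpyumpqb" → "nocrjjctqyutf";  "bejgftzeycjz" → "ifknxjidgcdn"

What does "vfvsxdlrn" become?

jzwzhbvpr

The pattern: shift every letter 4 places forward in the alphabet (wrapping around), then swap each adjacent pair of characters (1↔2, 3↔4, ...).
Applying both steps to "vfvsxdlrn": "zjzwbhpvr", then "jzwzhbvpr".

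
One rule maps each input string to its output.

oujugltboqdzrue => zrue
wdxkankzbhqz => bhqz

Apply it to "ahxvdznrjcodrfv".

In each case the input is transformed by: keep only the last 4 characters.
For "ahxvdznrjcodrfv" the result is "drfv".

drfv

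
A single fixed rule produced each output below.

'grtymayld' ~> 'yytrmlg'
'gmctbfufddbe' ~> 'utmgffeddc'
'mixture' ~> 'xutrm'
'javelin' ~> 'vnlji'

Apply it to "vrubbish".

Each output is the input with this applied: sort the characters into reverse alphabetical order, then delete the last 2 characters.
For "vrubbish", step one produces "vusrihbb"; step two turns that into "vusrih".
(Check on "gmctbfufddbe": → "utmgffeddcbb" → "utmgffeddc" ✓)

vusrih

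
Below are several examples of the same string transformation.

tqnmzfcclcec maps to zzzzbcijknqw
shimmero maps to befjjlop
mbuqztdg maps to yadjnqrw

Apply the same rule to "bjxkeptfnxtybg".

yybcdghkmqquuv

The rule is to sort the characters into alphabetical order, then shift every letter 3 places backward in the alphabet (wrapping around).
Starting from "bjxkeptfnxtybg": after the first operation, "bbefgjknpttxxy"; after the second, "yybcdghkmqquuv".
(Check on "mbuqztdg": → "bdgmqtuz" → "yadjnqrw" ✓)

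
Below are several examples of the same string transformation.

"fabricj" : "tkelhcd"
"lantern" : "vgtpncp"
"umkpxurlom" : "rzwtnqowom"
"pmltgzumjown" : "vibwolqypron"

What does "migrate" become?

Looking at the pairs, the operation is to move the first 3 characters to the end (rotate left by 3), then shift every letter 2 places forward in the alphabet (wrapping around).
Applying both steps to "migrate": "ratemig", then "tcvgoki".

tcvgoki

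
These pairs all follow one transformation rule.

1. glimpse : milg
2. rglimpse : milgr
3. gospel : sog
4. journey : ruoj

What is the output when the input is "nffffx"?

ffn

The transformation: delete the last 3 characters, then reverse the string.
"nffffx" → "nff" → "ffn".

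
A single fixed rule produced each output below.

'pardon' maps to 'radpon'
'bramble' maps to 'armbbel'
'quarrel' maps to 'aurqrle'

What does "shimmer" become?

ihmsmre

Each output is the input with this applied: move the first 2 characters to the end (rotate left by 2), then take characters alternately from the front and the back (1st, last, 2nd, 2nd-last, ...).
"shimmer" → "immersh" → "ihmsmre".
(Check on "pardon": → "rdonpa" → "radpon" ✓)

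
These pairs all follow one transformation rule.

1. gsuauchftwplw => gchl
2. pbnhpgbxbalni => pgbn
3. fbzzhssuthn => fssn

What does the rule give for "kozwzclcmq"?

kcl

Looking at the pairs, the operation is to swap each adjacent pair of characters (1↔2, 3↔4, ...), then keep one character in every 3, starting at position 2 (positions 2nd, 5th, 8th, ...).
On "kozwzclcmq": the first step gives "okwzczclqm", and the second then gives "kcl".
(Check on "pbnhpgbxbalni": → "bphngpxbabnli" → "pgbn" ✓)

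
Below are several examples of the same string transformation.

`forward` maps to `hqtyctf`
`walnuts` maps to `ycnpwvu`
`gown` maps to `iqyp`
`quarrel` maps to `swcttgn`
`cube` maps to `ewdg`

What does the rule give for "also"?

cnuq

Rule — shift every letter 2 places forward in the alphabet (wrapping around).
On "also" that produces "cnuq".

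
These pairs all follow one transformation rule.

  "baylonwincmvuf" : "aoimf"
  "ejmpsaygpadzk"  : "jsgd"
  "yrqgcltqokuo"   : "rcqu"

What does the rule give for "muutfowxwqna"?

The rule is to keep one character in every 3, starting at position 2 (positions 2nd, 5th, 8th, ...).
Applying that to "muutfowxwqna" gives "ufxn".

ufxn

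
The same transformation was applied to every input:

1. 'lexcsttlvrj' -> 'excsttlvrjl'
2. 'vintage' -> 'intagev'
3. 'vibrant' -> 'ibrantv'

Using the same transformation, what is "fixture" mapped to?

ixturef

The transformation: move the first character to the end.
On "fixture" that produces "ixturef".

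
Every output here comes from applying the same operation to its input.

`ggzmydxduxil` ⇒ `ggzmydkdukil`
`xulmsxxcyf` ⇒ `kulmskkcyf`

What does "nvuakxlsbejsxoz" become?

nvuakklsbejskoz

The pattern: replace every "x" with "k".
Applying that to "nvuakxlsbejsxoz" gives "nvuakklsbejskoz".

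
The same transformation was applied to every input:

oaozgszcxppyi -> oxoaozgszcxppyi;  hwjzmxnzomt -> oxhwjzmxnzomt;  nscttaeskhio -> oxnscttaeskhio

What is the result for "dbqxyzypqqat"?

oxdbqxyzypqqat

The transformation: prepend "ox".
For "dbqxyzypqqat" the result is "oxdbqxyzypqqat".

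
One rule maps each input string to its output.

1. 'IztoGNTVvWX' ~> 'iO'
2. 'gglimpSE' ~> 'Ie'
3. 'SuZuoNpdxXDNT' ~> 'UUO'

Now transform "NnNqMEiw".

eI

Rule — flip the case of every letter, then keep only the vowels.
For "NnNqMEiw", step one produces "nNnQmeIW"; step two turns that into "eI".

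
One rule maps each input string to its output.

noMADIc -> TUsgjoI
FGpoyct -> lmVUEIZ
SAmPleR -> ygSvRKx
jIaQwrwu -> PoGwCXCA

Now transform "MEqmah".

Rule — flip the case of every letter, then shift every letter 6 places forward in the alphabet (wrapping around).
"MEqmah" → "meQMAH" → "skWSGN".

skWSGN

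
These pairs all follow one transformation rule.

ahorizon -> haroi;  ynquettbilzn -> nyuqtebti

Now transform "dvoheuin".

vdhoe

In each case the input is transformed by: delete the last 3 characters, then swap each adjacent pair of characters (1↔2, 3↔4, ...).
On "dvoheuin" that produces "vdhoe".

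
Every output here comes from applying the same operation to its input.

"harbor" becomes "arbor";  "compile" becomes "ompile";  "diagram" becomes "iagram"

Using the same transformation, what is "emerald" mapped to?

merald

In each case the input is transformed by: delete the first character.
Doing the same to "emerald": "merald".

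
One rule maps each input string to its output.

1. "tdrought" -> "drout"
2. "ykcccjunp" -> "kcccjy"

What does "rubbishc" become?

ubbir

The rule is to delete the last 3 characters, then move the first character to the end.
"rubbishc" → "rubbi" → "ubbir".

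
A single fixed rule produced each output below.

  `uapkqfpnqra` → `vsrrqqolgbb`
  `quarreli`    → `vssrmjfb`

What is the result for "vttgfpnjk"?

The pattern: shift every letter 1 place forward in the alphabet (wrapping around), then sort the characters into reverse alphabetical order.
Applying both steps to "vttgfpnjk": "wuuhgqokl", then "wuuqolkhg".

wuuqolkhg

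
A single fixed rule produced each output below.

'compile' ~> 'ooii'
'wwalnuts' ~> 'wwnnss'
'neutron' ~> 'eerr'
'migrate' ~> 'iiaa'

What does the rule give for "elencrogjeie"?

What's happening: keep one character in every 3, starting at position 2 (positions 2nd, 5th, 8th, ...), then double every character.
So "elencrogjeie" becomes "llccggii".
(Check on "neutron": → "er" → "eerr" ✓)

llccggii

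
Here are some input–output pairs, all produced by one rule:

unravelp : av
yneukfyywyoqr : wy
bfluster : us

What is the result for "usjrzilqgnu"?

What's happening: move the last 3 characters to the front (rotate right by 3), then keep only the last 2 characters.
Working it through for "usjrzilqgnu": intermediate "gnuusjrzilq", final "lq".

lq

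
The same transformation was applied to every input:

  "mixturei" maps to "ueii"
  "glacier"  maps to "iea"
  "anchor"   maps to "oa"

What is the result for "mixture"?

uei

The transformation: move the first 3 characters to the end (rotate left by 3), then keep only the vowels.
Doing the same to "mixture": "uei".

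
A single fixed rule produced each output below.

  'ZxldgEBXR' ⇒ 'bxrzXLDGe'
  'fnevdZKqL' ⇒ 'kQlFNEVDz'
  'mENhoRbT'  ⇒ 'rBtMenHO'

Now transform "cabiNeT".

Looking at the pairs, the operation is to move the last 3 characters to the front (rotate right by 3), then flip the case of every letter.
Applying both steps to "cabiNeT": "NeTcabi", then "nEtCABI".

nEtCABI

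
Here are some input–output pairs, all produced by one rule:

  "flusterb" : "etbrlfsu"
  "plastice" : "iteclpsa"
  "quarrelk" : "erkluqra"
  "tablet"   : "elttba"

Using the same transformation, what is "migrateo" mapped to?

taoeimrg

Looking at the pairs, the operation is to swap the front and back halves of the string, then swap each adjacent pair of characters (1↔2, 3↔4, ...).
Working it through for "migrateo": intermediate "ateomigr", final "taoeimrg".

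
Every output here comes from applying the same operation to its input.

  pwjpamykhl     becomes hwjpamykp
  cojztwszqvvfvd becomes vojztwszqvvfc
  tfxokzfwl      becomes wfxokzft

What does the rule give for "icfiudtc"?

tcfiudi

The pattern: delete the last character, then swap the first and last characters.
On "icfiudtc": the first step gives "icfiudt", and the second then gives "tcfiudi".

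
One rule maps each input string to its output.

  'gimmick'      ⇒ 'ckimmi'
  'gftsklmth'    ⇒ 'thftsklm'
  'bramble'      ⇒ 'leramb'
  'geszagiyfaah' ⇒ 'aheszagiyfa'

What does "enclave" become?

The rule is to delete the first character, then move the last 2 characters to the front (rotate right by 2).
Working it through for "enclave": intermediate "nclave", final "vencla".

vencla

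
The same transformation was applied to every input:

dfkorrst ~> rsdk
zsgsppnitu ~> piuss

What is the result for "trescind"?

The rule is to swap the front and back halves of the string, then keep every other character starting from the first (positions 1st, 3rd, 5th, ...).
Applying that to "trescind" gives "cnte".

cnte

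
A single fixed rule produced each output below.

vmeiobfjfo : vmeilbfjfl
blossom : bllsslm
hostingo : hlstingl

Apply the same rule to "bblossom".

bbllsslm

The rule is to replace every "o" with "l".
Applying that to "bblossom" gives "bbllsslm".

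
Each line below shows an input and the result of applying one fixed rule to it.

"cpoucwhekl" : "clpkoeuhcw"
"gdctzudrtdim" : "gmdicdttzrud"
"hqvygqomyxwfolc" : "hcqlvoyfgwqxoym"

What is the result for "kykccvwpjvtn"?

Looking at the pairs, the operation is to take characters alternately from the front and the back (1st, last, 2nd, 2nd-last, ...).
On "kykccvwpjvtn" that produces "knytkvcjcpvw".

knytkvcjcpvw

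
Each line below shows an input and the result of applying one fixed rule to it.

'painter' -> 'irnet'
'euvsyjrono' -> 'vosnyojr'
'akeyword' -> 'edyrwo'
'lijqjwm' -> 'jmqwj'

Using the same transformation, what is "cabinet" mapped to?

Each output is the input with this applied: delete the first 2 characters, then take characters alternately from the front and the back (1st, last, 2nd, 2nd-last, ...).
Working it through for "cabinet": intermediate "binet", final "btien".

btien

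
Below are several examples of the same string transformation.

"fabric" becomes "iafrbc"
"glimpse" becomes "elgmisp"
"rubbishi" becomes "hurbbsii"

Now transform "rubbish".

hurbbsi

Each output is the input with this applied: swap each adjacent pair of characters (1↔2, 3↔4, ...), then move the last character to the front.
On "rubbish": the first step gives "urbbsih", and the second then gives "hurbbsi".
(Check on "glimpse": → "lgmispe" → "elgmisp" ✓)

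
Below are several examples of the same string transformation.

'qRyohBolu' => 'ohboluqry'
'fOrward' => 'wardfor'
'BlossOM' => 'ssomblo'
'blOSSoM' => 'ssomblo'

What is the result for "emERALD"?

In each case the input is transformed by: move the first 3 characters to the end (rotate left by 3), then convert every letter to lowercase.
Starting from "emERALD": after the first operation, "RALDemE"; after the second, "raldeme".
(Check on "fOrward": → "wardfOr" → "wardfor" ✓)

raldeme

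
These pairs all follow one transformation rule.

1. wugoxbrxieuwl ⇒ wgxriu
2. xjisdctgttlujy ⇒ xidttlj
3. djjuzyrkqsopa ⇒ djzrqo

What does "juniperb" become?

jnpr

Each output is the input with this applied: move the last character to the front, then keep every other character starting from the second (positions 2nd, 4th, 6th, ...).
On "juniperb" that produces "jnpr".
(Check on "xjisdctgttlujy": → "yxjisdctgttluj" → "xidttlj" ✓)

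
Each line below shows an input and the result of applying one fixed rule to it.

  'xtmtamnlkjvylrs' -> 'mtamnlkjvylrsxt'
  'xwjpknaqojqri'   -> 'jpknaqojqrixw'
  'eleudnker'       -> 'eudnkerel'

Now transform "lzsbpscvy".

Looking at the pairs, the operation is to move the first 2 characters to the end (rotate left by 2).
"lzsbpscvy" → "sbpscvylz".

sbpscvylz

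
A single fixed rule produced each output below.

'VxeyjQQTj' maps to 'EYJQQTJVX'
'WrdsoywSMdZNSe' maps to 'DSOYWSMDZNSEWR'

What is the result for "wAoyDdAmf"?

Looking at the pairs, the operation is to move the first 2 characters to the end (rotate left by 2), then convert every letter to uppercase.
Applying that to "wAoyDdAmf" gives "OYDDAMFWA".

OYDDAMFWA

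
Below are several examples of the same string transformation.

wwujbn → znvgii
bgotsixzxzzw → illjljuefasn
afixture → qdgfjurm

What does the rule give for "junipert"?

The rule is to reverse the string, then shift every letter 12 places forward in the alphabet (wrapping around).
"junipert" → "trepinuj" → "fdqbuzgv".
(Check on "bgotsixzxzzw": → "wzzxzxistogb" → "illjljuefasn" ✓)

fdqbuzgv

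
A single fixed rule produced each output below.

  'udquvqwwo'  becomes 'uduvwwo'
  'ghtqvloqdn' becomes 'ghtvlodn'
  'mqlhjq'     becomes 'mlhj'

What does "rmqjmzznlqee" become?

In each case the input is transformed by: remove every "q".
"rmqjmzznlqee" → "rmjmzznlee".

rmjmzznlee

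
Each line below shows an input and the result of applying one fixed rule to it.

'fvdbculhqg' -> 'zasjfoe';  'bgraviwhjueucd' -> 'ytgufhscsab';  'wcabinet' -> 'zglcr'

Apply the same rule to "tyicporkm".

anmpik

The pattern: shift every letter 2 places backward in the alphabet (wrapping around), then delete the first 3 characters.
Starting from "tyicporkm": after the first operation, "rwganmpik"; after the second, "anmpik".
(Check on "bgraviwhjueucd": → "zepytgufhscsab" → "ytgufhscsab" ✓)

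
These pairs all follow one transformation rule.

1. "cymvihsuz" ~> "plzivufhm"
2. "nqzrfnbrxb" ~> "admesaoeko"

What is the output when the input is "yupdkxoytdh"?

lhcqxkblgqu

The rule is to shift every letter 13 places forward in the alphabet (wrapping around) — i.e. ROT13.
So "yupdkxoytdh" becomes "lhcqxkblgqu".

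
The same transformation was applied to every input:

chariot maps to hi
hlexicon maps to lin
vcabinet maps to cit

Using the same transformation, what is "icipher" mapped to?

ch

The pattern: keep one character in every 3, starting at position 2 (positions 2nd, 5th, 8th, ...).
On "icipher" that produces "ch".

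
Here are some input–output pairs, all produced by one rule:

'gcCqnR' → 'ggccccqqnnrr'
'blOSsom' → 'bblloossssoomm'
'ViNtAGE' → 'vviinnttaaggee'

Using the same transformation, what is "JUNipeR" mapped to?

The rule is to double every character, then convert every letter to lowercase.
Starting from "JUNipeR": after the first operation, "JJUUNNiippeeRR"; after the second, "jjuunniippeerr".

jjuunniippeerr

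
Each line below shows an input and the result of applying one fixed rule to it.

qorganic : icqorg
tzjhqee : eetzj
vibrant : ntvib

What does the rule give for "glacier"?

ergla

Rule — move the last 2 characters to the front (rotate right by 2), then delete the last 2 characters.
"glacier" → "erglaci" → "ergla".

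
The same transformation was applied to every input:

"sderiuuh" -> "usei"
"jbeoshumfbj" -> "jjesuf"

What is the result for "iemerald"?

limr

The transformation: keep every other character starting from the first (positions 1st, 3rd, 5th, ...), then move the last character to the front.
Starting from "iemerald": after the first operation, "imrl"; after the second, "limr".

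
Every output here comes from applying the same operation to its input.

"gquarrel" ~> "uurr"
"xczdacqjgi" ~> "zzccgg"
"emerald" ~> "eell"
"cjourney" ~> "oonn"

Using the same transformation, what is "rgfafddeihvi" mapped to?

Looking at the pairs, the operation is to keep one character in every 3, starting at position 3 (positions 3rd, 6th, 9th, ...), then double every character.
So "rgfafddeihvi" becomes "ffddiiii".

ffddiiii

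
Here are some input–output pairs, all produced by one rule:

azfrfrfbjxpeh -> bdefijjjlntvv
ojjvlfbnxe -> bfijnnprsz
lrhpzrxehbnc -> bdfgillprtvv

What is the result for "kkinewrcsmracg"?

Each output is the input with this applied: shift every letter 4 places forward in the alphabet (wrapping around), then sort the characters into alphabetical order.
"kkinewrcsmracg" → "oomriavgwqvegk" → "aeggikmooqrvvw".
(Check on "lrhpzrxehbnc": → "pvltdvbilfrg" → "bdfgillprtvv" ✓)

aeggikmooqrvvw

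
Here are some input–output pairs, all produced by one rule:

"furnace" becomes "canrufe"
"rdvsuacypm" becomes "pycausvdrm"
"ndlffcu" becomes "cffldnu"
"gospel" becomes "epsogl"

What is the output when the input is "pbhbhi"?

hbhbpi

In each case the input is transformed by: reverse the string, then move the first character to the end.
Doing the same to "pbhbhi": "hbhbpi".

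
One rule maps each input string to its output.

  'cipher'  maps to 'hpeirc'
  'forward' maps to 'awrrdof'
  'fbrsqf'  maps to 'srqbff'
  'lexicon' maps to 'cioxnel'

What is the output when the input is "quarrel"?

What's happening: move the last 3 characters to the front (rotate right by 3), then take characters alternately from the front and the back (1st, last, 2nd, 2nd-last, ...).
For "quarrel", step one produces "relquar"; step two turns that into "rrealuq".

rrealuq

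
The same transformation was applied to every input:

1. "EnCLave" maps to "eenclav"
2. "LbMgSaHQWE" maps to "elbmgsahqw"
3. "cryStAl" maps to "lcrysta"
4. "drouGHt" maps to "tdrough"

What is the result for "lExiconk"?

klexicon

Looking at the pairs, the operation is to move the last character to the front, then convert every letter to lowercase.
"lExiconk" → "klExicon" → "klexicon".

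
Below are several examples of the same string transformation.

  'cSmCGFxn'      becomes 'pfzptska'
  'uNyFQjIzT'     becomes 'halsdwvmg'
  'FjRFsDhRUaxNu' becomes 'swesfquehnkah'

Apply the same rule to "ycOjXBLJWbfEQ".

lpbwkoywjosrd

Looking at the pairs, the operation is to shift every letter 13 places forward in the alphabet (wrapping around) — i.e. ROT13, then convert every letter to lowercase.
So "ycOjXBLJWbfEQ" becomes "lpbwkoywjosrd".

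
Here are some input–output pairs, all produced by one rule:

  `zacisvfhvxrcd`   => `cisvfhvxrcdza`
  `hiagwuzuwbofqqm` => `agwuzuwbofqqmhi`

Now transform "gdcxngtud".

cxngtudgd

The transformation: move the first 2 characters to the end (rotate left by 2).
Applying that to "gdcxngtud" gives "cxngtudgd".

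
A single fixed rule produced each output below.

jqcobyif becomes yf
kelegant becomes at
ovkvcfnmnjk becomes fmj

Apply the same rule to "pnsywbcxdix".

bxi

Rule — keep every other character starting from the second (positions 2nd, 4th, 6th, ...), then delete the first 2 characters.
"pnsywbcxdix" → "nybxi" → "bxi".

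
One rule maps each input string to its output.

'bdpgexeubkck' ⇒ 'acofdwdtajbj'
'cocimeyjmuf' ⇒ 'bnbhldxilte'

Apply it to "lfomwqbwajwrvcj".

In each case the input is transformed by: shift every letter 1 place backward in the alphabet (wrapping around).
On "lfomwqbwajwrvcj" that produces "kenlvpavzivqubi".

kenlvpavzivqubi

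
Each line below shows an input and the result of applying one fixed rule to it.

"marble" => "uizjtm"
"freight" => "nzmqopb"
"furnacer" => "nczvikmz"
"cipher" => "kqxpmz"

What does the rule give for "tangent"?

Each output is the input with this applied: shift every letter 8 places forward in the alphabet (wrapping around).
Doing the same to "tangent": "bivomvb".

bivomvb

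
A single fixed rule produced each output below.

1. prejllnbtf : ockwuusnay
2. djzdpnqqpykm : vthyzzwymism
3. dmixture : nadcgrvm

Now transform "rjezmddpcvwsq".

In each case the input is transformed by: reverse the string, then shift every letter 9 places forward in the alphabet (wrapping around).
Starting from "rjezmddpcvwsq": after the first operation, "qswvcpddmzejr"; after the second, "zbfelymmvinsa".

zbfelymmvinsa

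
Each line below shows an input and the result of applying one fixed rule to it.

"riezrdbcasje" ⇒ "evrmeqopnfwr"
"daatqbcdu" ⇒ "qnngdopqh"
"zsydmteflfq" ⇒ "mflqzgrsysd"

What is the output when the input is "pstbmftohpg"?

Each output is the input with this applied: shift every letter 13 places forward in the alphabet (wrapping around) — i.e. ROT13.
On "pstbmftohpg" that produces "cfgozsgbuct".

cfgozsgbuct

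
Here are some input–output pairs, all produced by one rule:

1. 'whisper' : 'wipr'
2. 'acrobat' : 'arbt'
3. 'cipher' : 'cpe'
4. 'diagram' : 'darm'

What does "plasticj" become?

Rule — keep every other character starting from the first (positions 1st, 3rd, 5th, ...).
Doing the same to "plasticj": "patc".

patc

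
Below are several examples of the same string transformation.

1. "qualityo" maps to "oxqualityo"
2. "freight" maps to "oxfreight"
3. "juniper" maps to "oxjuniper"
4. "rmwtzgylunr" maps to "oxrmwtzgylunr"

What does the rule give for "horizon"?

oxhorizon

Rule — prepend "ox".
Applying that to "horizon" gives "oxhorizon".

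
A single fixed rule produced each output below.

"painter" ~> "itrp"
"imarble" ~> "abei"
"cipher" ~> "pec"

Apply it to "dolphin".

The rule is to keep every other character starting from the first (positions 1st, 3rd, 5th, ...), then move the first character to the end.
"dolphin" → "dlhn" → "lhnd".

lhnd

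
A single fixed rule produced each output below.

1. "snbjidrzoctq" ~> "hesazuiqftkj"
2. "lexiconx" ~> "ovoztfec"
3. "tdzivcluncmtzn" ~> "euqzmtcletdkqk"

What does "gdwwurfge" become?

vunnliwxx

The rule is to shift every letter 9 places backward in the alphabet (wrapping around), then swap the first and last characters.
For "gdwwurfge", step one produces "xunnliwxv"; step two turns that into "vunnliwxx".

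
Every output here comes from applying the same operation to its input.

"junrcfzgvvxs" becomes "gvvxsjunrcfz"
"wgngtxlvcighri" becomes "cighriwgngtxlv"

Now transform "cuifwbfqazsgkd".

azsgkdcuifwbfq

Rule — move the first character to the end, then swap the front and back halves of the string.
For "cuifwbfqazsgkd" the result is "azsgkdcuifwbfq".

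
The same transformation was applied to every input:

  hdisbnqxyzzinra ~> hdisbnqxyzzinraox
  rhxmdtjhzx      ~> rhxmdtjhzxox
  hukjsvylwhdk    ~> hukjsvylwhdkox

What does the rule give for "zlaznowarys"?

The transformation: append "ox".
"zlaznowarys" → "zlaznowarysox".

zlaznowarysox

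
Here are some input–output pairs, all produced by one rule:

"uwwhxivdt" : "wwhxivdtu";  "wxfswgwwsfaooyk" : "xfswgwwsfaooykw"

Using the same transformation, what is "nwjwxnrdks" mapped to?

wjwxnrdksn

The rule is to move the first character to the end.
So "nwjwxnrdks" becomes "wjwxnrdksn".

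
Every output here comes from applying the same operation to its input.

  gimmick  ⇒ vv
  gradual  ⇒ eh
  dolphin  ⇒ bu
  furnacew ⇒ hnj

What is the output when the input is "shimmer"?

The transformation: keep one character in every 3, starting at position 2 (positions 2nd, 5th, 8th, ...), then shift every letter 13 places forward in the alphabet (wrapping around) — i.e. ROT13.
Doing the same to "shimmer": "uz".

uz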